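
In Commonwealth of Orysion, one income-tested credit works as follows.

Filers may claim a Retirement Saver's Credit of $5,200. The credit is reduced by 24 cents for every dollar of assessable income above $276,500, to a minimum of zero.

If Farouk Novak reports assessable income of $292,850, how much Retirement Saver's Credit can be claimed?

$1,276

Retirement Saver's Credit: 24% of the $16,350 excess over $276,500 is $3,924; credit = $5,200 − $3,924 = $1,276.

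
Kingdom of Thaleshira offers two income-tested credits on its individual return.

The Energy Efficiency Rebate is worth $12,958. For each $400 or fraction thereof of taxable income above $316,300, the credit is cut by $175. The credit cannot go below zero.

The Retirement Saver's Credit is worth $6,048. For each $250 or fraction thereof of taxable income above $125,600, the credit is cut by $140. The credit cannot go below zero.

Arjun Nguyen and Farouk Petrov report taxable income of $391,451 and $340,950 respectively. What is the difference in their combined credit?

Arjun ($391,451): Energy Efficiency Rebate: income exceeds $316,300 by $75,151 → 188 increments × $175 = $32,900 ≥ base, so the credit is $0. Retirement Saver's Credit: income exceeds $125,600 by $265,851 → 1064 increments × $140 = $148,960 ≥ base, so the credit is $0. total $0 + $0 = $0
Farouk ($340,950): Energy Efficiency Rebate: income exceeds $316,300 by $24,650, which is 62 full-or-partial $400 increments; reduction = 62 × $175 = $10,850, leaving $2,108. Retirement Saver's Credit: income exceeds $125,600 by $215,350 → 862 increments × $140 = $120,680 ≥ base, so the credit is $0. total $2,108 + $0 = $2,108
Difference: |$0 − $2,108| = $2,108.

$2,108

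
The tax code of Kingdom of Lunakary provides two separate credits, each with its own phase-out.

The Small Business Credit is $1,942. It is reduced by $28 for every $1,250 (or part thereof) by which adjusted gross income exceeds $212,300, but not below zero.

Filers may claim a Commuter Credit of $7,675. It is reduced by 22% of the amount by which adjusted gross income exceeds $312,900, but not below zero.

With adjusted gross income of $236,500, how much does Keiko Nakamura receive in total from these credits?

Small Business Credit: income exceeds $212,300 by $24,200, which is 20 full-or-partial $1,250 increments; reduction = 20 × $28 = $560, leaving $1,382.
Commuter Credit: $236,500 is at or below the $312,900 threshold, so the full $7,675 applies.
Total: $1,382 + $7,675 = $9,057.

$9,057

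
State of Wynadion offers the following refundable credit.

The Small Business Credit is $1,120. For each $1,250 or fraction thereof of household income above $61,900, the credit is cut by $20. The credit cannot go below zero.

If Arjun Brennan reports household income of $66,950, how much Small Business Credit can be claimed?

Small Business Credit: income exceeds $61,900 by $5,050, which is 5 full-or-partial $1,250 increments; reduction = 5 × $20 = $100, leaving $1,020.

$1,020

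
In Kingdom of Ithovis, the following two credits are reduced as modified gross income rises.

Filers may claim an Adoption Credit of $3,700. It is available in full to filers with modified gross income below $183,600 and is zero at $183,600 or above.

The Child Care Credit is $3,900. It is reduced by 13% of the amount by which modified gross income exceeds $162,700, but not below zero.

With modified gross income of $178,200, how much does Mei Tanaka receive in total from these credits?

Adoption Credit: $178,200 is below the $183,600 cutoff, so the full $3,700 applies.
Child Care Credit: 13% of the $15,500 excess over $162,700 is $2,015; credit = $3,900 − $2,015 = $1,885.
Total: $3,700 + $1,885 = $5,585.

$5,585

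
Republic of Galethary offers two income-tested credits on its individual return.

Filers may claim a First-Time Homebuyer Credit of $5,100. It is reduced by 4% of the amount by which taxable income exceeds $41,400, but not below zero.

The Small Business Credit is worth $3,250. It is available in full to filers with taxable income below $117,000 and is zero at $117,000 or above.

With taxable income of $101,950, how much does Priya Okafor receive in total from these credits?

First-Time Homebuyer Credit: 4% of the $60,550 excess over $41,400 is $2,422; credit = $5,100 − $2,422 = $2,678.
Small Business Credit: $101,950 is below the $117,000 cutoff, so the full $3,250 applies.
Total: $2,678 + $3,250 = $5,928.

$5,928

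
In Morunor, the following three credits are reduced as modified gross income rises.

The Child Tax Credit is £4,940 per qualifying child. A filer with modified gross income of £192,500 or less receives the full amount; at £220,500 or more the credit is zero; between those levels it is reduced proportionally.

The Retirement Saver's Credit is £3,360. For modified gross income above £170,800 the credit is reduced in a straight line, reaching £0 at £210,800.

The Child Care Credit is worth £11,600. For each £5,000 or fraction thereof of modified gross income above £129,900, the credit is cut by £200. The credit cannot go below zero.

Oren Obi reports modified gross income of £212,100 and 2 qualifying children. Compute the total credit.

Child Tax Credit: base = 2 × £4,940 = £9,880. £212,100 is £19,600 into a £28,000 phase-out range, leaving 8,400/28,000 of the credit: £9,880 × 8,400/28,000 = £2,964.
Retirement Saver's Credit: £212,100 is at or above £210,800, so the credit is £0.
Child Care Credit: income exceeds £129,900 by £82,200, which is 17 full-or-partial £5,000 increments; reduction = 17 × £200 = £3,400, leaving £8,200.
Total: £2,964 + £0 + £8,200 = £11,164.

£11,164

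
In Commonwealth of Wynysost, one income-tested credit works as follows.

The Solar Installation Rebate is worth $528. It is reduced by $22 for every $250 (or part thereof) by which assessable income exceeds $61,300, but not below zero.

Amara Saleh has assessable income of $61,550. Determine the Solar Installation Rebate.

$506

Solar Installation Rebate: income exceeds $61,300 by $250, which is 1 full-or-partial $250 increment; reduction = 1 × $22 = $22, leaving $506.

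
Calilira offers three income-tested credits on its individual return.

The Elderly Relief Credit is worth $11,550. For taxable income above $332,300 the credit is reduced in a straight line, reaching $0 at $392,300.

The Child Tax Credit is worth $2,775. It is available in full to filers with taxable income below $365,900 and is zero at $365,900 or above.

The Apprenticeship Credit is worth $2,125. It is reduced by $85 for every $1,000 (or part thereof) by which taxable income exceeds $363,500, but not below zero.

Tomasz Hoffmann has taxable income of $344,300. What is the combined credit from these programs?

Elderly Relief Credit: $344,300 is $12,000 into a $60,000 phase-out range, leaving 48,000/60,000 of the credit: $11,550 × 48,000/60,000 = $9,240.
Child Tax Credit: $344,300 is below the $365,900 cutoff, so the full $2,775 applies.
Apprenticeship Credit: $344,300 is at or below the $363,500 threshold, so the full $2,125 applies.
Total: $9,240 + $2,775 + $2,125 = $14,140.

$14,140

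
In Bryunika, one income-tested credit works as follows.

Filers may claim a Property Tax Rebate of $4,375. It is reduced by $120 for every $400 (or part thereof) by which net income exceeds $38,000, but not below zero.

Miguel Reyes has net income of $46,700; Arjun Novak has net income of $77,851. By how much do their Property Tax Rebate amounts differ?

$1,735

Miguel ($46,700): Property Tax Rebate: income exceeds $38,000 by $8,700, which is 22 full-or-partial $400 increments; reduction = 22 × $120 = $2,640, leaving $1,735.
Arjun ($77,851): Property Tax Rebate: income exceeds $38,000 by $39,851 → 100 increments × $120 = $12,000 ≥ base, so the credit is $0.
Difference: |$1,735 − $0| = $1,735.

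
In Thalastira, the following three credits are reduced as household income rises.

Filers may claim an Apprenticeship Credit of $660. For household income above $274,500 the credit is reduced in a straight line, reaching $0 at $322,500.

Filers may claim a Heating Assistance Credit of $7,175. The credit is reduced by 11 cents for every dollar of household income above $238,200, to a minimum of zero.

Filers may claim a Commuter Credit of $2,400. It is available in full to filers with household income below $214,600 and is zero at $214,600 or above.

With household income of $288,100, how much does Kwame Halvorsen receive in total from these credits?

Apprenticeship Credit: $288,100 is $13,600 into a $48,000 phase-out range, leaving 34,400/48,000 of the credit: $660 × 34,400/48,000 = $473.
Heating Assistance Credit: 11% of the $49,900 excess over $238,200 is $5,489; credit = $7,175 − $5,489 = $1,686.
Commuter Credit: $288,100 meets or exceeds the $214,600 cutoff, so the credit is $0.
Total: $473 + $1,686 + $0 = $2,159.

$2,159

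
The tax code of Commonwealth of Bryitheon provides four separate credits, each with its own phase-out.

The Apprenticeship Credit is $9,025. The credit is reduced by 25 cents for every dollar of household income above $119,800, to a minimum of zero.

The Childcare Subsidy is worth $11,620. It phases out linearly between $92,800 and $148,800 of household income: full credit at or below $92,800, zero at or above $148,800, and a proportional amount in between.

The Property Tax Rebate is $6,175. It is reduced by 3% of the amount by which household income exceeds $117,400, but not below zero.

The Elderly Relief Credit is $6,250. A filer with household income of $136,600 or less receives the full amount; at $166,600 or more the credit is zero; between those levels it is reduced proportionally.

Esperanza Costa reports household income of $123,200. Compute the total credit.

$25,738

Apprenticeship Credit: 25% of the $3,400 excess over $119,800 is $850; credit = $9,025 − $850 = $8,175.
Childcare Subsidy: $123,200 is $30,400 into a $56,000 phase-out range, leaving 25,600/56,000 of the credit: $11,620 × 25,600/56,000 = $5,312.
Property Tax Rebate: 3% of the $5,800 excess over $117,400 is $174; credit = $6,175 − $174 = $6,001.
Elderly Relief Credit: $123,200 is at or below the $136,600 threshold, so the full $6,250 applies.
Total: $8,175 + $5,312 + $6,001 + $6,250 = $25,738.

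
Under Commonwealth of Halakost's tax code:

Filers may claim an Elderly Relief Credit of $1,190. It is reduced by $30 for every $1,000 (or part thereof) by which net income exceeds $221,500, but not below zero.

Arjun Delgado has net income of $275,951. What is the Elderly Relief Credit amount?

Elderly Relief Credit: income exceeds $221,500 by $54,451 → 55 increments × $30 = $1,650 ≥ base, so the credit is $0.

$0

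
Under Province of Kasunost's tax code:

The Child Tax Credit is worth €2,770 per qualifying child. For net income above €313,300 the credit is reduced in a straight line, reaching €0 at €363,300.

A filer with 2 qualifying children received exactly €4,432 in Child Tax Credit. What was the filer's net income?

Full credit = 2 × €2,770 = €5,540.
€4,432 is 4,432/5,540 of the full €5,540, so 1,108/5,540 of the €50,000 range has been used: income = €313,300 + €50,000 × 1,108/5,540 = €323,300.

€323,300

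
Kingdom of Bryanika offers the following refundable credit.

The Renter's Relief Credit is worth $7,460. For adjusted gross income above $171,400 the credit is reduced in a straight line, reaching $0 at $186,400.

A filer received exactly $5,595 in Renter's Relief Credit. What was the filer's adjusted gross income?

$5,595 is 5,595/7,460 of the full $7,460, so 1,865/7,460 of the $15,000 range has been used: income = $171,400 + $15,000 × 1,865/7,460 = $175,150.

$175,150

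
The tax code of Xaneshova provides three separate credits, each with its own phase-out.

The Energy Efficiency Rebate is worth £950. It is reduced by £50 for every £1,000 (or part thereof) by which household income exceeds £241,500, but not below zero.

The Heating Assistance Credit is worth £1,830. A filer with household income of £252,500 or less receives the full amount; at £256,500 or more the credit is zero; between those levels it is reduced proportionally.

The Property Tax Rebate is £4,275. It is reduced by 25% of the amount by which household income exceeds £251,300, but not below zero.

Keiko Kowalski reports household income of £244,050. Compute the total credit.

Energy Efficiency Rebate: income exceeds £241,500 by £2,550, which is 3 full-or-partial £1,000 increments; reduction = 3 × £50 = £150, leaving £800.
Heating Assistance Credit: £244,050 is at or below the £252,500 threshold, so the full £1,830 applies.
Property Tax Rebate: £244,050 is at or below the £251,300 threshold, so the full £4,275 applies.
Total: £800 + £1,830 + £4,275 = £6,905.

£6,905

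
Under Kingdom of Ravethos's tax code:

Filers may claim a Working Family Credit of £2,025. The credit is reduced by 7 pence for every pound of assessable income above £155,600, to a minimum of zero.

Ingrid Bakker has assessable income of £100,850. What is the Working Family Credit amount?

£2,025

Working Family Credit: £100,850 is at or below the £155,600 threshold, so the full £2,025 applies.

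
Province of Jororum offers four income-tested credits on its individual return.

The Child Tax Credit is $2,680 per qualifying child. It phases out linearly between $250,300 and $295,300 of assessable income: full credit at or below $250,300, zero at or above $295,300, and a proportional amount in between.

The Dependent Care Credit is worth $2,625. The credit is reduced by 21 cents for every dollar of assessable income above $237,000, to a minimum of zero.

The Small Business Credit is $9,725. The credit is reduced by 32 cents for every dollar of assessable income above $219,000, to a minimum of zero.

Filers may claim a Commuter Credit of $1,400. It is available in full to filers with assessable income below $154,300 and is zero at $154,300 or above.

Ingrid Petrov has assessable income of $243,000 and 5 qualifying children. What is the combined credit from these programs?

Child Tax Credit: base = 5 × $2,680 = $13,400. $243,000 is at or below the $250,300 threshold, so the full $13,400 applies.
Dependent Care Credit: 21% of the $6,000 excess over $237,000 is $1,260; credit = $2,625 − $1,260 = $1,365.
Small Business Credit: 32% of the $24,000 excess over $219,000 is $7,680; credit = $9,725 − $7,680 = $2,045.
Commuter Credit: $243,000 meets or exceeds the $154,300 cutoff, so the credit is $0.
Total: $13,400 + $1,365 + $2,045 + $0 = $16,810.

$16,810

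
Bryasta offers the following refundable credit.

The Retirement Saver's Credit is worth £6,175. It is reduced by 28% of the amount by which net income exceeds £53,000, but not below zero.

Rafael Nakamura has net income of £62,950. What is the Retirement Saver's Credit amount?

£3,389

Retirement Saver's Credit: 28% of the £9,950 excess over £53,000 is £2,786; credit = £6,175 − £2,786 = £3,389.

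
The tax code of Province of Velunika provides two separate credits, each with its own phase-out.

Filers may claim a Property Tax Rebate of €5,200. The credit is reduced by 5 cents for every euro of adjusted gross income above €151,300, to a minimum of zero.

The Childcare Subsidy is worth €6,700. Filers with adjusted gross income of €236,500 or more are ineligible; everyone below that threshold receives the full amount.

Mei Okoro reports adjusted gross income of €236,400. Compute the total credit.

Property Tax Rebate: 5% of the €85,100 excess over €151,300 is €4,255; credit = €5,200 − €4,255 = €945.
Childcare Subsidy: €236,400 is below the €236,500 cutoff, so the full €6,700 applies.
Total: €945 + €6,700 = €7,645.

€7,645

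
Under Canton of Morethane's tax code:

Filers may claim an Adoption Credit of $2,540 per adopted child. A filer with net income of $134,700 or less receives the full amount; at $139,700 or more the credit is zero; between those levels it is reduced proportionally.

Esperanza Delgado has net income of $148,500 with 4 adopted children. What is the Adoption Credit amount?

Adoption Credit: base = 4 × $2,540 = $10,160. $148,500 is at or above $139,700, so the credit is $0.

$0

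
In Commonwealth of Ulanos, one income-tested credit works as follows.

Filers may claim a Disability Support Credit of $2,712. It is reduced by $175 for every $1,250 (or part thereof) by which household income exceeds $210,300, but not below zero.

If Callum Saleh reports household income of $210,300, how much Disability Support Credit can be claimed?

Disability Support Credit: $210,300 is at or below the $210,300 threshold, so the full $2,712 applies.

$2,712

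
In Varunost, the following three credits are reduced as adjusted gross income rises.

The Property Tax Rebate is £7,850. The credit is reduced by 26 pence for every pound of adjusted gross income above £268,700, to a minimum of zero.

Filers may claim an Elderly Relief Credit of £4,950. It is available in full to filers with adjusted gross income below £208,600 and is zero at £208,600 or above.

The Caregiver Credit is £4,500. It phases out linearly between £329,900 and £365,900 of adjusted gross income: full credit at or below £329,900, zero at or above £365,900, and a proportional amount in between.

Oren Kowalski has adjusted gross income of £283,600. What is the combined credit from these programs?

Property Tax Rebate: 26% of the £14,900 excess over £268,700 is £3,874; credit = £7,850 − £3,874 = £3,976.
Elderly Relief Credit: £283,600 meets or exceeds the £208,600 cutoff, so the credit is £0.
Caregiver Credit: £283,600 is at or below the £329,900 threshold, so the full £4,500 applies.
Total: £3,976 + £0 + £4,500 = £8,476.

£8,476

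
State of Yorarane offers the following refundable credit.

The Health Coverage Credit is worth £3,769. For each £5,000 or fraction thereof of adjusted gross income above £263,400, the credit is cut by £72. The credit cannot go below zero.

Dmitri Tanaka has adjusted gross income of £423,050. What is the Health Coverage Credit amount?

£1,465

Health Coverage Credit: income exceeds £263,400 by £159,650, which is 32 full-or-partial £5,000 increments; reduction = 32 × £72 = £2,304, leaving £1,465.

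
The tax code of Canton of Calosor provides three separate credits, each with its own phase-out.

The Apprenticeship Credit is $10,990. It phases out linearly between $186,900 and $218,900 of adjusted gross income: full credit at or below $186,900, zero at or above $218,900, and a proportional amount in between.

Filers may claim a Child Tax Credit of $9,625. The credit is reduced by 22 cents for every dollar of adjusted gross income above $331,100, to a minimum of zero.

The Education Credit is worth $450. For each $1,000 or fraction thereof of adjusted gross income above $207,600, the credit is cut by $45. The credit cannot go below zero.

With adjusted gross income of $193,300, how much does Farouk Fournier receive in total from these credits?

$18,867

Apprenticeship Credit: $193,300 is $6,400 into a $32,000 phase-out range, leaving 25,600/32,000 of the credit: $10,990 × 25,600/32,000 = $8,792.
Child Tax Credit: $193,300 is at or below the $331,100 threshold, so the full $9,625 applies.
Education Credit: $193,300 is at or below the $207,600 threshold, so the full $450 applies.
Total: $8,792 + $9,625 + $450 = $18,867.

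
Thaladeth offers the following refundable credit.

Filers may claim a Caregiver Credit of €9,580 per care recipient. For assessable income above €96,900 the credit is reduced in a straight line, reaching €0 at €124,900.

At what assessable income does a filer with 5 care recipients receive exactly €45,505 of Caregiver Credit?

Full credit = 5 × €9,580 = €47,900.
€45,505 is 45,505/47,900 of the full €47,900, so 2,395/47,900 of the €28,000 range has been used: income = €96,900 + €28,000 × 2,395/47,900 = €98,300.

€98,300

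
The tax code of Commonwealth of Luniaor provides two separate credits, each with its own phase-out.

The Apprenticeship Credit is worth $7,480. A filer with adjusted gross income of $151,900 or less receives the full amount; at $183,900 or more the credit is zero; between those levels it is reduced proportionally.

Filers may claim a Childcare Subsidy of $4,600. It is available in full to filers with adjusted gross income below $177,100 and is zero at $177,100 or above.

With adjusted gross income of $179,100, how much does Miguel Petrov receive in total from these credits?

$1,122

Apprenticeship Credit: $179,100 is $27,200 into a $32,000 phase-out range, leaving 4,800/32,000 of the credit: $7,480 × 4,800/32,000 = $1,122.
Childcare Subsidy: $179,100 meets or exceeds the $177,100 cutoff, so the credit is $0.
Total: $1,122 + $0 = $1,122.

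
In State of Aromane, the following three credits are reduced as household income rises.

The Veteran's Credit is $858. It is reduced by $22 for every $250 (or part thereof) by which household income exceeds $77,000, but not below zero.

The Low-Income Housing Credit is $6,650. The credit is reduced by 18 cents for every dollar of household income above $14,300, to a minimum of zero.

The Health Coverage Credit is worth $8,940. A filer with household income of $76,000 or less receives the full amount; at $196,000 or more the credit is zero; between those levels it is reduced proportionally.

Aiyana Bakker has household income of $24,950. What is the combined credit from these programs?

Veteran's Credit: $24,950 is at or below the $77,000 threshold, so the full $858 applies.
Low-Income Housing Credit: 18% of the $10,650 excess over $14,300 is $1,917; credit = $6,650 − $1,917 = $4,733.
Health Coverage Credit: $24,950 is at or below the $76,000 threshold, so the full $8,940 applies.
Total: $858 + $4,733 + $8,940 = $14,531.

$14,531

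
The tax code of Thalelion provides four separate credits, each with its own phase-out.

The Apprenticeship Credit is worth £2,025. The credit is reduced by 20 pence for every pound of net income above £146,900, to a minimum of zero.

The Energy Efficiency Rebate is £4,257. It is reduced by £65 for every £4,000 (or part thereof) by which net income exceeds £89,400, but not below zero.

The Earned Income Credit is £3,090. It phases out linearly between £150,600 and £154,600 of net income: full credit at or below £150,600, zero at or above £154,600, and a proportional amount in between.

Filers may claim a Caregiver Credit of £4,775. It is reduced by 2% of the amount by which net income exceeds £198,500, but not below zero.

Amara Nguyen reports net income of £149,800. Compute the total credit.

£12,527

Apprenticeship Credit: 20% of the £2,900 excess over £146,900 is £580; credit = £2,025 − £580 = £1,445.
Energy Efficiency Rebate: income exceeds £89,400 by £60,400, which is 16 full-or-partial £4,000 increments; reduction = 16 × £65 = £1,040, leaving £3,217.
Earned Income Credit: £149,800 is at or below the £150,600 threshold, so the full £3,090 applies.
Caregiver Credit: £149,800 is at or below the £198,500 threshold, so the full £4,775 applies.
Total: £1,445 + £3,217 + £3,090 + £4,775 = £12,527.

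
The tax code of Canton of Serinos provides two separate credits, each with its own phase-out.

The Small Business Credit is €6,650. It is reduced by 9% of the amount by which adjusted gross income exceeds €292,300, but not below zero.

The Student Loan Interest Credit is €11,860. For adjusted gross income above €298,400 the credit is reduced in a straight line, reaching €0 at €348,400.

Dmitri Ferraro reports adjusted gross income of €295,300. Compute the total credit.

€18,240

Small Business Credit: 9% of the €3,000 excess over €292,300 is €270; credit = €6,650 − €270 = €6,380.
Student Loan Interest Credit: €295,300 is at or below the €298,400 threshold, so the full €11,860 applies.
Total: €6,380 + €11,860 = €18,240.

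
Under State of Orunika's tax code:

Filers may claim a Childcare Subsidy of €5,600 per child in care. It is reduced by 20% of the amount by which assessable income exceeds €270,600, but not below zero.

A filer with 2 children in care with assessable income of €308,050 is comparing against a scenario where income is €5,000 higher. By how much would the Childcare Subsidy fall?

€1,000

At €308,050 — base = 2 × €5,600 = €11,200. 20% of the €37,450 excess over €270,600 is €7,490; credit = €11,200 − €7,490 = €3,710.
At €313,050 — base = 2 × €5,600 = €11,200. 20% of the €42,450 excess over €270,600 is €8,490; credit = €11,200 − €8,490 = €2,710.
Lost: €3,710 − €2,710 = €1,000.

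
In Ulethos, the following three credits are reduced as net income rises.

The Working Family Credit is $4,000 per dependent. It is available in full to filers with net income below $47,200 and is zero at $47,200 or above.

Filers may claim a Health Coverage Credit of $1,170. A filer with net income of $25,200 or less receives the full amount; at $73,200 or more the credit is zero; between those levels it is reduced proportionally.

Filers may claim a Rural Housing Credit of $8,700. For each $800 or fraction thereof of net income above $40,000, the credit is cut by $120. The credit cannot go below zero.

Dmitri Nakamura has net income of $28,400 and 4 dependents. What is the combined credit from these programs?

Working Family Credit: base = 4 × $4,000 = $16,000. $28,400 is below the $47,200 cutoff, so the full $16,000 applies.
Health Coverage Credit: $28,400 is $3,200 into a $48,000 phase-out range, leaving 44,800/48,000 of the credit: $1,170 × 44,800/48,000 = $1,092.
Rural Housing Credit: $28,400 is at or below the $40,000 threshold, so the full $8,700 applies.
Total: $16,000 + $1,092 + $8,700 = $25,792.

$25,792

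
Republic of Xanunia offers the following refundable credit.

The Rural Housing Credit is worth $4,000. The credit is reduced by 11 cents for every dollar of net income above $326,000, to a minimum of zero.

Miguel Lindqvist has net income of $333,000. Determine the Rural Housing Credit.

$3,230

Rural Housing Credit: 11% of the $7,000 excess over $326,000 is $770; credit = $4,000 − $770 = $3,230.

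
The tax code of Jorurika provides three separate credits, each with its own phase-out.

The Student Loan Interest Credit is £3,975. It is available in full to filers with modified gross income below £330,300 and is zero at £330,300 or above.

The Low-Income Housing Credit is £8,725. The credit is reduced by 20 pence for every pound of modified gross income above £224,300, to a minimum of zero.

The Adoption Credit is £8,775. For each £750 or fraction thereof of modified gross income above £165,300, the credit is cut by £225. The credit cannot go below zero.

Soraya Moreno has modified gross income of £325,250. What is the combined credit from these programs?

Student Loan Interest Credit: £325,250 is below the £330,300 cutoff, so the full £3,975 applies.
Low-Income Housing Credit: 20% of the £100,950 excess over £224,300 is £20,190 ≥ base, so the credit is £0.
Adoption Credit: income exceeds £165,300 by £159,950 → 214 increments × £225 = £48,150 ≥ base, so the credit is £0.
Total: £3,975 + £0 + £0 = £3,975.

£3,975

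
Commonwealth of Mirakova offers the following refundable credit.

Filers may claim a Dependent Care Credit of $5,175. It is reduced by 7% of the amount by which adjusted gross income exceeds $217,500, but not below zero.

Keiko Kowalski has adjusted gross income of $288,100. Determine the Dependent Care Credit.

$233

Dependent Care Credit: 7% of the $70,600 excess over $217,500 is $4,942; credit = $5,175 − $4,942 = $233.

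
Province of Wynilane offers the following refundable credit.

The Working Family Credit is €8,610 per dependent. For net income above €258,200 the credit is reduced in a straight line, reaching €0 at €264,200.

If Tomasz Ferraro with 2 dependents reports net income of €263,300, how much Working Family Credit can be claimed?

Working Family Credit: base = 2 × €8,610 = €17,220. €263,300 is €5,100 into a €6,000 phase-out range, leaving 900/6,000 of the credit: €17,220 × 900/6,000 = €2,583.

€2,583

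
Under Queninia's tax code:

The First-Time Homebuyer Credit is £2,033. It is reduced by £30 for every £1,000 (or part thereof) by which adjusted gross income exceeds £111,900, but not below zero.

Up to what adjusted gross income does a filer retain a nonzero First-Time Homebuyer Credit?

£178,900

After 67 increments the reduction is 67 × £30 = £2,010, leaving £23; one more increment wipes it out. Increment 67 ends at excess 67 × £1,000 = £67,000, so the highest qualifying income is £111,900 + £67,000 = £178,900.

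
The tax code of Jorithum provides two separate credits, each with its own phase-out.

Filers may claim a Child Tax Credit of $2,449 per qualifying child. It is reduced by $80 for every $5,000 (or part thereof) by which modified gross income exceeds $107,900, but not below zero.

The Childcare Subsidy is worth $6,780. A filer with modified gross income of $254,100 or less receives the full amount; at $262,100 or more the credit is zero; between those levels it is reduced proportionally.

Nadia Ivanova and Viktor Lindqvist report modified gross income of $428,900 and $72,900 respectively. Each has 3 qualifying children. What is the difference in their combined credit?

$11,980

Nadia ($428,900): Child Tax Credit: base = 3 × $2,449 = $7,347. income exceeds $107,900 by $321,000, which is 65 full-or-partial $5,000 increments; reduction = 65 × $80 = $5,200, leaving $2,147. Childcare Subsidy: $428,900 is at or above $262,100, so the credit is $0. total $2,147 + $0 = $2,147
Viktor ($72,900): Child Tax Credit: base = 3 × $2,449 = $7,347. $72,900 is at or below the $107,900 threshold, so the full $7,347 applies. Childcare Subsidy: $72,900 is at or below the $254,100 threshold, so the full $6,780 applies. total $7,347 + $6,780 = $14,127
Difference: |$2,147 − $14,127| = $11,980.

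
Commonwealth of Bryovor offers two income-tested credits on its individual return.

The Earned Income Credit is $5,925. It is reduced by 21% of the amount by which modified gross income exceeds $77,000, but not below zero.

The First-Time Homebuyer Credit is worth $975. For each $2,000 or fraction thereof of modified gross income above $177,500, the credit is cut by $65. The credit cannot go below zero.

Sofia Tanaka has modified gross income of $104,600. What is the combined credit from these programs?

Earned Income Credit: 21% of the $27,600 excess over $77,000 is $5,796; credit = $5,925 − $5,796 = $129.
First-Time Homebuyer Credit: $104,600 is at or below the $177,500 threshold, so the full $975 applies.
Total: $129 + $975 = $1,104.

$1,104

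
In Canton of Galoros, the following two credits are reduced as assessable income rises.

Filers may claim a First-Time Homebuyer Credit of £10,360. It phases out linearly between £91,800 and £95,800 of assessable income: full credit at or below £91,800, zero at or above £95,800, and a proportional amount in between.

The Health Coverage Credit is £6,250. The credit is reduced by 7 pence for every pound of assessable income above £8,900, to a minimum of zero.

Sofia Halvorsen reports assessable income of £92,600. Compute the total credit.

First-Time Homebuyer Credit: £92,600 is £800 into a £4,000 phase-out range, leaving 3,200/4,000 of the credit: £10,360 × 3,200/4,000 = £8,288.
Health Coverage Credit: 7% of the £83,700 excess over £8,900 is £5,859; credit = £6,250 − £5,859 = £391.
Total: £8,288 + £391 = £8,679.

£8,679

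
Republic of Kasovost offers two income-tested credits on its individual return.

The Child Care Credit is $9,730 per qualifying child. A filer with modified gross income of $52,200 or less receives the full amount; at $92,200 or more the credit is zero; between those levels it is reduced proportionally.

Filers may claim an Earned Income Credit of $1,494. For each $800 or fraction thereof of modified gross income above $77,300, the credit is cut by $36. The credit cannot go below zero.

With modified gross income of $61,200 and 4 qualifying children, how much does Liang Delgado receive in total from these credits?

$31,657

Child Care Credit: base = 4 × $9,730 = $38,920. $61,200 is $9,000 into a $40,000 phase-out range, leaving 31,000/40,000 of the credit: $38,920 × 31,000/40,000 = $30,163.
Earned Income Credit: $61,200 is at or below the $77,300 threshold, so the full $1,494 applies.
Total: $30,163 + $1,494 = $31,657.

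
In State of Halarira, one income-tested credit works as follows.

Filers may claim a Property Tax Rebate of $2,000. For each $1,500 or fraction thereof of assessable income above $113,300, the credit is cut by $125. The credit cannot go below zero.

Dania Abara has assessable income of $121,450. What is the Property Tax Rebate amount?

Property Tax Rebate: income exceeds $113,300 by $8,150, which is 6 full-or-partial $1,500 increments; reduction = 6 × $125 = $750, leaving $1,250.

$1,250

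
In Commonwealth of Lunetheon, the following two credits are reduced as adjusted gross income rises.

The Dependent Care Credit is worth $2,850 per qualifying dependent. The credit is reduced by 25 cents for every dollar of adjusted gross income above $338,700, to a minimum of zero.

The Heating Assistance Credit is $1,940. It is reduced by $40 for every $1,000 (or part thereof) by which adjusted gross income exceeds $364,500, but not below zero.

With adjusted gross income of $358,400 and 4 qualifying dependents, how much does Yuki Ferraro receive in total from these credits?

Dependent Care Credit: base = 4 × $2,850 = $11,400. 25% of the $19,700 excess over $338,700 is $4,925; credit = $11,400 − $4,925 = $6,475.
Heating Assistance Credit: $358,400 is at or below the $364,500 threshold, so the full $1,940 applies.
Total: $6,475 + $1,940 = $8,415.

$8,415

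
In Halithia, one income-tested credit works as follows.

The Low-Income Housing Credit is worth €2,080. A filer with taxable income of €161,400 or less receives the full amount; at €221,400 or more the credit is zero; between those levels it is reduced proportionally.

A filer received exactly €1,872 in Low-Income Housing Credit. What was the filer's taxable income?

€1,872 is 1,872/2,080 of the full €2,080, so 208/2,080 of the €60,000 range has been used: income = €161,400 + €60,000 × 208/2,080 = €167,400.

€167,400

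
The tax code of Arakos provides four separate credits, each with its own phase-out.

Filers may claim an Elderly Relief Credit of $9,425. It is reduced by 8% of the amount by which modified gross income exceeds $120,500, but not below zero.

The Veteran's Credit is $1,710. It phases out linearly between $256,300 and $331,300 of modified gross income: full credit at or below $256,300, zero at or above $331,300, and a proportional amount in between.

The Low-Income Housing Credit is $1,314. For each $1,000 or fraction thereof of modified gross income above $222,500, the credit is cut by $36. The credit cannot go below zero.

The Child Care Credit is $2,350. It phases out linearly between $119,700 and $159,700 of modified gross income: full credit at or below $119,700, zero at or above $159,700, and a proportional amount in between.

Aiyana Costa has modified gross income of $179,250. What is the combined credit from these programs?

Elderly Relief Credit: 8% of the $58,750 excess over $120,500 is $4,700; credit = $9,425 − $4,700 = $4,725.
Veteran's Credit: $179,250 is at or below the $256,300 threshold, so the full $1,710 applies.
Low-Income Housing Credit: $179,250 is at or below the $222,500 threshold, so the full $1,314 applies.
Child Care Credit: $179,250 is at or above $159,700, so the credit is $0.
Total: $4,725 + $1,710 + $1,314 + $0 = $7,749.

$7,749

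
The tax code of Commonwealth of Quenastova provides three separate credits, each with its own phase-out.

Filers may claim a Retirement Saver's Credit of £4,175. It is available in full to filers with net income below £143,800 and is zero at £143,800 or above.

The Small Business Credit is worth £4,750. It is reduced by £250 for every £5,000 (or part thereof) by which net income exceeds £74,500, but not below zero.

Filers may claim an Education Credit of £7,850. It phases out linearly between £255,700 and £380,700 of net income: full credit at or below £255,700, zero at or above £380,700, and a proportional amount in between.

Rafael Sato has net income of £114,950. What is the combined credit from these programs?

£14,525

Retirement Saver's Credit: £114,950 is below the £143,800 cutoff, so the full £4,175 applies.
Small Business Credit: income exceeds £74,500 by £40,450, which is 9 full-or-partial £5,000 increments; reduction = 9 × £250 = £2,250, leaving £2,500.
Education Credit: £114,950 is at or below the £255,700 threshold, so the full £7,850 applies.
Total: £4,175 + £2,500 + £7,850 = £14,525.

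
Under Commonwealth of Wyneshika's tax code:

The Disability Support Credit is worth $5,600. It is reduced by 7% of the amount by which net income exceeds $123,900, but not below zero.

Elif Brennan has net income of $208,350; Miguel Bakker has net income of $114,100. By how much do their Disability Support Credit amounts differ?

$5,600

Elif ($208,350): Disability Support Credit: 7% of the $84,450 excess over $123,900 is $5,911.50 ≥ base, so the credit is $0.
Miguel ($114,100): Disability Support Credit: $114,100 is at or below the $123,900 threshold, so the full $5,600 applies.
Difference: |$0 − $5,600| = $5,600.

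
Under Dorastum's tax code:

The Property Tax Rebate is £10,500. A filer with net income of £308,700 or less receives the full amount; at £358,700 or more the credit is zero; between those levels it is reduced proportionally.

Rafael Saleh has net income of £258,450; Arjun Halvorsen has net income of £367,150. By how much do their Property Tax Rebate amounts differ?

Rafael (£258,450): Property Tax Rebate: £258,450 is at or below the £308,700 threshold, so the full £10,500 applies.
Arjun (£367,150): Property Tax Rebate: £367,150 is at or above £358,700, so the credit is £0.
Difference: |£10,500 − £0| = £10,500.

£10,500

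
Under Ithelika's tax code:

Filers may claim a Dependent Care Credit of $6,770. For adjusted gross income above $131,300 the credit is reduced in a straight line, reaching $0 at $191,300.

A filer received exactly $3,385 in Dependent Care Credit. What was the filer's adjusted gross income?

$161,300

$3,385 is 3,385/6,770 of the full $6,770, so 3,385/6,770 of the $60,000 range has been used: income = $131,300 + $60,000 × 3,385/6,770 = $161,300.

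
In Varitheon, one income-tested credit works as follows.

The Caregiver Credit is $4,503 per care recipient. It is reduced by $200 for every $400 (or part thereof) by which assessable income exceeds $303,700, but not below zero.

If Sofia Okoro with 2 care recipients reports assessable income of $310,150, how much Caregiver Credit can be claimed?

Caregiver Credit: base = 2 × $4,503 = $9,006. income exceeds $303,700 by $6,450, which is 17 full-or-partial $400 increments; reduction = 17 × $200 = $3,400, leaving $5,606.

$5,606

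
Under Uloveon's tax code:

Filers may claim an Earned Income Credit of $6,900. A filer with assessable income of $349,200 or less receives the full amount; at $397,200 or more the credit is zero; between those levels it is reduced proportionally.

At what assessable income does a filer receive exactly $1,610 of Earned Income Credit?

$1,610 is 1,610/6,900 of the full $6,900, so 5,290/6,900 of the $48,000 range has been used: income = $349,200 + $48,000 × 5,290/6,900 = $386,000.

$386,000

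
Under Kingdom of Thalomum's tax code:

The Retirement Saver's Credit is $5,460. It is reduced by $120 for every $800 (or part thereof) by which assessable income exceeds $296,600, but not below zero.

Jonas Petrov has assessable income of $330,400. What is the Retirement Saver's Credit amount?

Retirement Saver's Credit: income exceeds $296,600 by $33,800, which is 43 full-or-partial $800 increments; reduction = 43 × $120 = $5,160, leaving $300.

$300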